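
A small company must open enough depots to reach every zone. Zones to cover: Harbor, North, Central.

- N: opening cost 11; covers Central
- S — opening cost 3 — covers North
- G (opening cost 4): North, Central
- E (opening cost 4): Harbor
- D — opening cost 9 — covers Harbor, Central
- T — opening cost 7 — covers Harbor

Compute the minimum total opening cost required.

Choose G and E: together they cover Harbor, North, Central — every zone.
Total opening cost: 4 + 4 = 8.
No cover costs less than 8.

8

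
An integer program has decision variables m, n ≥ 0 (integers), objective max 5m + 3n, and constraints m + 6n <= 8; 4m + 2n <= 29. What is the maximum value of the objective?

(m,n)=(7,0) is feasible, giving 35.
(m,n)=(6,0) is feasible, giving 30.
The best lattice point is (7,0), giving 35.

35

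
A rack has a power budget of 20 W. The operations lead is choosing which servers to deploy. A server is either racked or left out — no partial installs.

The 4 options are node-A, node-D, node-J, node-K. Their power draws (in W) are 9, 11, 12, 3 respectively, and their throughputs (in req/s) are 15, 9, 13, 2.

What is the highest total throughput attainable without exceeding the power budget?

node-A + node-K: power draw 9 + 3 = 12 ≤ 20, throughput 15 + 2 = 17.
node-A: power draw 9 ≤ 20, throughput 15.
node-A + node-D: power draw 9 + 11 = 20 ≤ 20, throughput 15 + 9 = 24.
Best is node-A and node-D with total throughput 24.

24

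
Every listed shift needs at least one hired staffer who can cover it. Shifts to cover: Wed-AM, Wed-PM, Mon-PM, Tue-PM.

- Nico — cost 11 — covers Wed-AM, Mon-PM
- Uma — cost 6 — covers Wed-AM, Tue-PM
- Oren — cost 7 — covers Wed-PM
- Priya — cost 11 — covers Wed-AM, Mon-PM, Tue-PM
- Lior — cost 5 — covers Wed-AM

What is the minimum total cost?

This is an integer covering problem.
The greedy cost-per-new-shift heuristic would pick Uma, Oren, and Nico for 24, but a cheaper cover exists.
Choose Oren and Priya: together they cover Wed-AM, Wed-PM, Mon-PM, Tue-PM — every shift.
Total cost: 7 + 11 = 18.
No cover costs less than 18.

18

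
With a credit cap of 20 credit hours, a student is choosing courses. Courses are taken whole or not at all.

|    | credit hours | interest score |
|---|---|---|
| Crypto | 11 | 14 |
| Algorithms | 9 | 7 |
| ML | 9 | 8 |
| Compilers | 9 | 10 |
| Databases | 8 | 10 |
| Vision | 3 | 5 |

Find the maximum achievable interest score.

Allowing fractional choices, the relaxed optimum would be about 26.5, but courses are indivisible.
Crypto + Compilers: credit hours 11 + 9 = 20 ≤ 20, interest score 14 + 10 = 24.
Crypto + Databases: credit hours 11 + 8 = 19 ≤ 20, interest score 14 + 10 = 24.
Compilers + Databases + Vision: credit hours 9 + 8 + 3 = 20 ≤ 20, interest score 10 + 10 + 5 = 25.
Best is Compilers, Databases, and Vision with total interest score 25.

25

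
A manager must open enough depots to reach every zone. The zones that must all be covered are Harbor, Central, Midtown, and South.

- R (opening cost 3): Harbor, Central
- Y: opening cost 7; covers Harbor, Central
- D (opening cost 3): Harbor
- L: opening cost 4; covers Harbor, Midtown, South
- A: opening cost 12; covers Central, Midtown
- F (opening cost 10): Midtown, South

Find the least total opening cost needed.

This is an integer covering problem.
Choose R and L: together they cover Harbor, Central, Midtown, South — every zone.
Total opening cost: 3 + 4 = 7.
No cover costs less than 7.

7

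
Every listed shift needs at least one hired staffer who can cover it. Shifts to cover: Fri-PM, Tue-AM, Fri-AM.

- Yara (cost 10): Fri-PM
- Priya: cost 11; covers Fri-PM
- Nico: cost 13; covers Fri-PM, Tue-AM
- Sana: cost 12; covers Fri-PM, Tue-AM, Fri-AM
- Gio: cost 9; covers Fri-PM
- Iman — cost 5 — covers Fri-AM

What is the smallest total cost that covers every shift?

12

This is an integer covering problem.
Sana alone covers Fri-PM, Tue-AM, Fri-AM — every shift.
Total cost: 12.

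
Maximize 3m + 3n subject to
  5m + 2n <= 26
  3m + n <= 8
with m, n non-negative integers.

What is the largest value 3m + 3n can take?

24

(m,n)=(0,8): 5·0+2·8=16≤26, 3·0+1·8=8≤8, objective 24.
(m,n)=(0,7): 5·0+2·7=14≤26, 3·0+1·7=7≤8, objective 21.
No feasible integer point exceeds 24.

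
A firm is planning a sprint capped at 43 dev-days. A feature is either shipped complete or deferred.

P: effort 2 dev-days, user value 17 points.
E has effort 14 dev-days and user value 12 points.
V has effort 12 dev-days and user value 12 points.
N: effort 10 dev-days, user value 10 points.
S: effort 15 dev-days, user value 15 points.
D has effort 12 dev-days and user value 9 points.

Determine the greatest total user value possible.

This is a 0-1 knapsack instance.
P + E + N + S: effort 2 + 14 + 10 + 15 = 41 ≤ 43, user value 17 + 12 + 10 + 15 = 54.
P + V + N + S: effort 2 + 12 + 10 + 15 = 39 ≤ 43, user value 17 + 12 + 10 + 15 = 54.
P + E + V + S: effort 2 + 14 + 12 + 15 = 43 ≤ 43, user value 17 + 12 + 12 + 15 = 56.
Best is P, E, V, and S with total user value 56.

56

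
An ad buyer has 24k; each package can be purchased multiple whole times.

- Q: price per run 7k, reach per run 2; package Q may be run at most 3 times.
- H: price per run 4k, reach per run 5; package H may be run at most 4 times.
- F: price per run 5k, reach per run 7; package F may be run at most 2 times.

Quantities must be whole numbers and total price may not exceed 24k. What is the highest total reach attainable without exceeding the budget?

29

This is a bounded integer knapsack.
3×H and 2×F: price 22 ≤ 24, reach 3·5 + 2·7 = 29.
4×H and 1×F: price 21 ≤ 24, reach 4·5 + 1·7 = 27.
Best is 29.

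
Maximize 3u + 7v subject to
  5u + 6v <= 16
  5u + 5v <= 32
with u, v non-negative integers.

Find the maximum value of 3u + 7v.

14

The continuous relaxation peaks at (0, 2.67) with value 18.67; rounding to a feasible lattice point costs some objective.
(u,v)=(0,2): 5·0+6·2=12≤16, 5·0+5·2=10≤32, objective 14.
(u,v)=(1,1): 5·1+6·1=11≤16, 5·1+5·1=10≤32, objective 10.
(u,v)=(0,1): 5·0+6·1=6≤16, 5·0+5·1=5≤32, objective 7.
No feasible integer point exceeds 14.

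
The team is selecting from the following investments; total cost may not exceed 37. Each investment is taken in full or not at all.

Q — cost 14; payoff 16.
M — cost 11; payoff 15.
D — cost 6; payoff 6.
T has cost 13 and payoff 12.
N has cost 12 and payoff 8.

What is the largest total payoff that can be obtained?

39

This is an integer program with binary decision variables.
Take Q, M, and N: cost 14 + 11 + 12 = 37 ≤ 37, payoff 16 + 15 + 8 = 39.
No other feasible combination does better.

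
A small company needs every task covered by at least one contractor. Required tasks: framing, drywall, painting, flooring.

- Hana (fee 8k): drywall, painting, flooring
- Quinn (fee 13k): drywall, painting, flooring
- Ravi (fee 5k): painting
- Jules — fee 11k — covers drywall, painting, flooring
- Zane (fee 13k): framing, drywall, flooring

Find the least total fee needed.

The greedy cost-per-new-task heuristic would pick Hana and Zane for 21, but a cheaper cover exists.
Choose Ravi and Zane: together they cover framing, drywall, painting, flooring — every task.
Total fee: 5 + 13 = 18.
No cover costs less than 18.

18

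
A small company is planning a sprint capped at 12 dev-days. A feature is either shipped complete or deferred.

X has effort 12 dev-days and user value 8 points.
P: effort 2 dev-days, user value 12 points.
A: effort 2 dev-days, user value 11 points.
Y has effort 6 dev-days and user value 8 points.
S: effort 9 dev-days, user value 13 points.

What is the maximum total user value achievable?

31

P + A + Y: effort 2 + 2 + 6 = 10 ≤ 12, user value 12 + 11 + 8 = 31.
A + S: effort 2 + 9 = 11 ≤ 12, user value 11 + 13 = 24.
P + S: effort 2 + 9 = 11 ≤ 12, user value 12 + 13 = 25.
Best is P, A, and Y with total user value 31.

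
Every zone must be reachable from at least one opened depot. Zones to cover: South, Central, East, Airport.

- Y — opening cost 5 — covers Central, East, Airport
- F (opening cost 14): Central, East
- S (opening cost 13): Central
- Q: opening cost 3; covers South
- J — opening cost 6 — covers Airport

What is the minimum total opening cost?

Choose Y and Q: together they cover South, Central, East, Airport — every zone.
Total opening cost: 5 + 3 = 8.
No cover costs less than 8.

8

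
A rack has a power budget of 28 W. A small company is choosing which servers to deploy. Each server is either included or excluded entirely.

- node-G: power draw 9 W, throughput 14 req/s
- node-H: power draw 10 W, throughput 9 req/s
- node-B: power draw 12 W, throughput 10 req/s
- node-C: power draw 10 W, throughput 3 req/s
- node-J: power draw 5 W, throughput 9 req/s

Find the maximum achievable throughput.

33

Take node-G, node-B, and node-J: power draw 9 + 12 + 5 = 26 ≤ 28, throughput 14 + 10 + 9 = 33.
No other feasible combination does better.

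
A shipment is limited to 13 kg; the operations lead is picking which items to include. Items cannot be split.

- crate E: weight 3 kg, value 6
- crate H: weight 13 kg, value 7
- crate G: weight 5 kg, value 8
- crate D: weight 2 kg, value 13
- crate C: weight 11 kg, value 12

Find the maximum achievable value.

27

Allowing fractional choices, the relaxed optimum would be about 30.3, but items are indivisible.
crate D + crate C: weight 2 + 11 = 13 ≤ 13, value 13 + 12 = 25.
crate G + crate D: weight 5 + 2 = 7 ≤ 13, value 8 + 13 = 21.
crate E + crate G + crate D: weight 3 + 5 + 2 = 10 ≤ 13, value 6 + 8 + 13 = 27.
Best is crate E, crate G, and crate D with total value 27.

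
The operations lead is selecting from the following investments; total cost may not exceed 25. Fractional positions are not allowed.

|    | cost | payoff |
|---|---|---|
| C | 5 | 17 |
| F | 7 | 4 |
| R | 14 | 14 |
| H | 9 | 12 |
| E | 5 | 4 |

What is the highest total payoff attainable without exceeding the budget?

Allowing fractional choices, the relaxed optimum would be about 40.0, but investments are indivisible.
C + R + E: cost 5 + 14 + 5 = 24 ≤ 25, payoff 17 + 14 + 4 = 35.
C + H + E: cost 5 + 9 + 5 = 19 ≤ 25, payoff 17 + 12 + 4 = 33.
Best is C, R, and E with total payoff 35.

35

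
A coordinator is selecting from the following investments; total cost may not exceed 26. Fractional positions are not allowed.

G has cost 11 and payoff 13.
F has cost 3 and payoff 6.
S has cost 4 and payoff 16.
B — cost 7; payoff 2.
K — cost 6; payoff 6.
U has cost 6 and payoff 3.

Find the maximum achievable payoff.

41

Allowing fractional choices, the relaxed optimum would be about 42.0, but investments are indivisible.
G + F + S + K: cost 11 + 3 + 4 + 6 = 24 ≤ 26, payoff 13 + 6 + 16 + 6 = 41.
G + F + S + U: cost 11 + 3 + 4 + 6 = 24 ≤ 26, payoff 13 + 6 + 16 + 3 = 38.
G + F + S + B: cost 11 + 3 + 4 + 7 = 25 ≤ 26, payoff 13 + 6 + 16 + 2 = 37.
Best is G, F, S, and K with total payoff 41.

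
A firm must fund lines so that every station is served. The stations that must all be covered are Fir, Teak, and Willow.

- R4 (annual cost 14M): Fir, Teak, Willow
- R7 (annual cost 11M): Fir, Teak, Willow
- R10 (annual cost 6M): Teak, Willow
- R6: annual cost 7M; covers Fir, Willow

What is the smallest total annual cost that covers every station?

R7 alone covers Fir, Teak, Willow — every station.
Total annual cost: 11.

11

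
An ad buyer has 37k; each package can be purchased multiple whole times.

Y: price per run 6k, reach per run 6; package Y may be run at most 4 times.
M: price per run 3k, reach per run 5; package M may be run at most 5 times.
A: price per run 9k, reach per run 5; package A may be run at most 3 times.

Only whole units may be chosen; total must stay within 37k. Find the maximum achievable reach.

This is a bounded integer knapsack.
Take 4×Y and 4×M: price 36 ≤ 37, reach 4·6 + 4·5 = 44.
No other integer combination yields more.

44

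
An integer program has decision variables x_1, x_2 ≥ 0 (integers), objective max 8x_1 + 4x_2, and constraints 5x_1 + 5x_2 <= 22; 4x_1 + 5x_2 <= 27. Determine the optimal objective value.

32

Relaxing integrality, the LP optimum is 35.20 at (x_1,x_2) = (4.4, 0), which is not an integer point.
(x_1,x_2)=(4,0): 5·4+5·0=20≤22, 4·4+5·0=16≤27, objective 32.
(x_1,x_2)=(3,1): 5·3+5·1=20≤22, 4·3+5·1=17≤27, objective 28.
Maximum is 32 at (x_1,x_2)=(4,0).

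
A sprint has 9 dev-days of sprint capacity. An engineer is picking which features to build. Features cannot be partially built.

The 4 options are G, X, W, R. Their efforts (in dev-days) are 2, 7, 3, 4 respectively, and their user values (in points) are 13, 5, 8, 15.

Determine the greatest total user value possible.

36

Treat it as a binary knapsack problem.
G + W + R: effort 2 + 3 + 4 = 9 ≤ 9, user value 13 + 8 + 15 = 36.
G + R: effort 2 + 4 = 6 ≤ 9, user value 13 + 15 = 28.
W + R: effort 3 + 4 = 7 ≤ 9, user value 8 + 15 = 23.
Best is G, W, and R with total user value 36.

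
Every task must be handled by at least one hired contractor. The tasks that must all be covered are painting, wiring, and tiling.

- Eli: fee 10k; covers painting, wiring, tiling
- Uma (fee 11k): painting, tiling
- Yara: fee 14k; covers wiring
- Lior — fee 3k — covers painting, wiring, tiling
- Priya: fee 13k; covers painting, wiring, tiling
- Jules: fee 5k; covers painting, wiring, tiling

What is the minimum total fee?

Lior alone covers painting, wiring, tiling — every task.
Total fee: 3.
No cover costs less than 3.

3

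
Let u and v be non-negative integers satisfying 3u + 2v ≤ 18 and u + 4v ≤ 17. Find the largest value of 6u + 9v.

Relaxing integrality, the LP optimum is 52.50 at (u,v) = (3.8, 3.3), which is not an integer point.
(u,v)=(4,3) is feasible, giving 51.
(u,v)=(3,3) is feasible, giving 45.
(u,v)=(4,2) is feasible, giving 42.
No feasible integer point exceeds 51.

51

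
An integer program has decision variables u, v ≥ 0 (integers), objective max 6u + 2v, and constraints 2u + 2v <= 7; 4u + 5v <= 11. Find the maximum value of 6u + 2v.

12

(u,v)=(2,0) is feasible, giving 12.
(u,v)=(1,1) is feasible, giving 8.
No feasible integer point exceeds 12.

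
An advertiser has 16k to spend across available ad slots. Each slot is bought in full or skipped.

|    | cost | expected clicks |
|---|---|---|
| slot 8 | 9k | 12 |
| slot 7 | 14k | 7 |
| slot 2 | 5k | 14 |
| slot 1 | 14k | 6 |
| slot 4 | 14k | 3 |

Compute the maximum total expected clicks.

Take slot 8 and slot 2: cost 9 + 5 = 14 ≤ 16, expected clicks 12 + 14 = 26.
No other feasible combination does better.

26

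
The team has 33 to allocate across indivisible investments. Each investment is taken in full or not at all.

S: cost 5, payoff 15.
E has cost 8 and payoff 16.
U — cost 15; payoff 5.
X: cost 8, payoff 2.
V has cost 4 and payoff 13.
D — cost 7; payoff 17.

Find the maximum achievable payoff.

63

This is a 0-1 knapsack instance.
S + E + X + D: cost 5 + 8 + 8 + 7 = 28 ≤ 33, payoff 15 + 16 + 2 + 17 = 50.
S + E + X + V + D: cost 5 + 8 + 8 + 4 + 7 = 32 ≤ 33, payoff 15 + 16 + 2 + 13 + 17 = 63.
S + E + V + D: cost 5 + 8 + 4 + 7 = 24 ≤ 33, payoff 15 + 16 + 13 + 17 = 61.
Best is S, E, X, V, and D with total payoff 63.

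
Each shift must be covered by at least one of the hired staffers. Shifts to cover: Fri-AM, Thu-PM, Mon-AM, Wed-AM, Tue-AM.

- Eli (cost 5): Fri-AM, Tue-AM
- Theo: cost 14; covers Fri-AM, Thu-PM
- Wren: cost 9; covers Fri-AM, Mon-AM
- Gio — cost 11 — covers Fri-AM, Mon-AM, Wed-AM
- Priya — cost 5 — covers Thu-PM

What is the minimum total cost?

Choose Eli, Gio, and Priya: together they cover Fri-AM, Thu-PM, Mon-AM, Wed-AM, Tue-AM — every shift.
Total cost: 5 + 11 + 5 = 21.

21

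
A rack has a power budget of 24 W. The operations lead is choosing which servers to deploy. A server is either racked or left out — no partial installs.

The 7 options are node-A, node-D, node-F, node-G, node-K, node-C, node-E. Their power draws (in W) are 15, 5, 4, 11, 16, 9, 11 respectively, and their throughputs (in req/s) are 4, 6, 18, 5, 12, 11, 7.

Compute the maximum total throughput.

This is an integer program with binary decision variables.
Allowing fractional choices, the relaxed optimum would be about 39.5, but servers are indivisible.
node-D + node-F + node-C: power draw 5 + 4 + 9 = 18 ≤ 24, throughput 6 + 18 + 11 = 35.
node-F + node-C + node-E: power draw 4 + 9 + 11 = 24 ≤ 24, throughput 18 + 11 + 7 = 36.
node-F + node-G + node-C: power draw 4 + 11 + 9 = 24 ≤ 24, throughput 18 + 5 + 11 = 34.
Best is node-F, node-C, and node-E with total throughput 36.

36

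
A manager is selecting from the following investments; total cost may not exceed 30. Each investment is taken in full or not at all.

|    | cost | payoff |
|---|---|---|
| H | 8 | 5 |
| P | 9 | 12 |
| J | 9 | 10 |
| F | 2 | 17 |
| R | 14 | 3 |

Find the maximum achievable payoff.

This is a 0-1 knapsack instance.
Allowing fractional choices, the relaxed optimum would be about 44.4, but investments are indivisible.
H + P + J + F: cost 8 + 9 + 9 + 2 = 28 ≤ 30, payoff 5 + 12 + 10 + 17 = 44.
P + J + F: cost 9 + 9 + 2 = 20 ≤ 30, payoff 12 + 10 + 17 = 39.
H + P + F: cost 8 + 9 + 2 = 19 ≤ 30, payoff 5 + 12 + 17 = 34.
Best is H, P, J, and F with total payoff 44.

44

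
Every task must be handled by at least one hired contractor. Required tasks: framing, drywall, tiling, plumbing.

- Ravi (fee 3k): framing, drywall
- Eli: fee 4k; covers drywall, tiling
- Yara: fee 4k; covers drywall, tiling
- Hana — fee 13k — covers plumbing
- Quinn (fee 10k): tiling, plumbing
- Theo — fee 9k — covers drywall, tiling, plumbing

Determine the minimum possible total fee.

12

The greedy cost-per-new-task heuristic would pick Ravi, Eli, and Theo for 16, but a cheaper cover exists.
Choose Ravi and Theo: together they cover framing, drywall, tiling, plumbing — every task.
Total fee: 3 + 9 = 12.
No cover costs less than 12.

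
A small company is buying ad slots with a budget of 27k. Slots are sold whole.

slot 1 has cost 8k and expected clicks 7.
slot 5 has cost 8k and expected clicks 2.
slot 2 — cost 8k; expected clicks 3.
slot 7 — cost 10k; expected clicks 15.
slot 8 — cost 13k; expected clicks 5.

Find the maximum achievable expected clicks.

25

This is an integer program with binary decision variables.
Allowing fractional choices, the relaxed optimum would be about 25.5, but ad slots are indivisible.
slot 1 + slot 5 + slot 7: cost 8 + 8 + 10 = 26 ≤ 27, expected clicks 7 + 2 + 15 = 24.
slot 1 + slot 2 + slot 7: cost 8 + 8 + 10 = 26 ≤ 27, expected clicks 7 + 3 + 15 = 25.
slot 1 + slot 7: cost 8 + 10 = 18 ≤ 27, expected clicks 7 + 15 = 22.
Best is slot 1, slot 2, and slot 7 with total expected clicks 25.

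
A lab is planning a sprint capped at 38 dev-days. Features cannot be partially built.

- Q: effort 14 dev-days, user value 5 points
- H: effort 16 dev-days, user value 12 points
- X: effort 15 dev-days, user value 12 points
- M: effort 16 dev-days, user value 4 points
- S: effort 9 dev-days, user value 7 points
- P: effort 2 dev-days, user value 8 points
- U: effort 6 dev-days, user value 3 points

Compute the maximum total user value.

32

H + X + P: effort 16 + 15 + 2 = 33 ≤ 38, user value 12 + 12 + 8 = 32.
X + S + P + U: effort 15 + 9 + 2 + 6 = 32 ≤ 38, user value 12 + 7 + 8 + 3 = 30.
H + S + P + U: effort 16 + 9 + 2 + 6 = 33 ≤ 38, user value 12 + 7 + 8 + 3 = 30.
Best is H, X, and P with total user value 32.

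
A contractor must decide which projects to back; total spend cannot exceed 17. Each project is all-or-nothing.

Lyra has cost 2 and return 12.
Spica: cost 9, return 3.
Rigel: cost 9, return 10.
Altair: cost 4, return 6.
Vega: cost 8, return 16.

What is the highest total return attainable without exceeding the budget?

34

Allowing fractional choices, the relaxed optimum would be about 37.3, but projects are indivisible.
Lyra + Vega: cost 2 + 8 = 10 ≤ 17, return 12 + 16 = 28.
Lyra + Rigel + Altair: cost 2 + 9 + 4 = 15 ≤ 17, return 12 + 10 + 6 = 28.
Lyra + Altair + Vega: cost 2 + 4 + 8 = 14 ≤ 17, return 12 + 6 + 16 = 34.
Best is Lyra, Altair, and Vega with total return 34.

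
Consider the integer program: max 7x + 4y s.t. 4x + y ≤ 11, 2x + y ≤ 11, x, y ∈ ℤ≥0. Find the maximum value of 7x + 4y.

44

(x,y)=(0,11) is feasible, giving 44.
(x,y)=(0,10) is feasible, giving 40.
No feasible integer point exceeds 44.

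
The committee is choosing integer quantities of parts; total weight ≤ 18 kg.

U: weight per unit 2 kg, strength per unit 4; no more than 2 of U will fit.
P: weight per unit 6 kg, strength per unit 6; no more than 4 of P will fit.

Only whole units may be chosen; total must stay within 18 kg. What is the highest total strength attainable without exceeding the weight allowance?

Take 2×U and 2×P: weight 16 ≤ 18, strength 2·4 + 2·6 = 20.
U has the best ratio (4/2) and is taken to its limit of 2; remaining capacity is filled optimally with the others.

20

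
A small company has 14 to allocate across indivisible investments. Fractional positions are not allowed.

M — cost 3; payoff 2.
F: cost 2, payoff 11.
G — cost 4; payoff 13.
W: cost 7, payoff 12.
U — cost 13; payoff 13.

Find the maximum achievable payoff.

Take F, G, and W: cost 2 + 4 + 7 = 13 ≤ 14, payoff 11 + 13 + 12 = 36.
No other feasible combination does better.

36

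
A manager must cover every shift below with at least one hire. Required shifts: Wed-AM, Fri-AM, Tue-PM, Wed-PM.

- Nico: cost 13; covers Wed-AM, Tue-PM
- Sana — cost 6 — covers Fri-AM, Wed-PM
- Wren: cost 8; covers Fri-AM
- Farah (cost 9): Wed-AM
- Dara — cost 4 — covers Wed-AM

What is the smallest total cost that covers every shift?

19

Choose Nico and Sana: together they cover Wed-AM, Fri-AM, Tue-PM, Wed-PM — every shift.
Total cost: 13 + 6 = 19.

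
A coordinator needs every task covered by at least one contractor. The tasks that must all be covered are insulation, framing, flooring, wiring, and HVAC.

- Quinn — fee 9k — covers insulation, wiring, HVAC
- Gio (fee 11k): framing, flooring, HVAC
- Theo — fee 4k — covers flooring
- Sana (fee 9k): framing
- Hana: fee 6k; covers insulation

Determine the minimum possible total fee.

The greedy cost-per-new-task heuristic would pick Quinn, Theo, and Sana for 22, but a cheaper cover exists.
Choose Quinn and Gio: together they cover insulation, framing, flooring, wiring, HVAC — every task.
Total fee: 9 + 11 = 20.
No cover costs less than 20.

20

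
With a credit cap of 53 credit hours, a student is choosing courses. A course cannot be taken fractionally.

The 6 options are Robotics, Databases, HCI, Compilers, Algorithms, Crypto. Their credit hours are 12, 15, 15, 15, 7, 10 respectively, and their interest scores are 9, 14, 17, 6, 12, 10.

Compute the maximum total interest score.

53

Take Databases, HCI, Algorithms, and Crypto: credit hours 15 + 15 + 7 + 10 = 47 ≤ 53, interest score 14 + 17 + 12 + 10 = 53.
No other feasible combination does better.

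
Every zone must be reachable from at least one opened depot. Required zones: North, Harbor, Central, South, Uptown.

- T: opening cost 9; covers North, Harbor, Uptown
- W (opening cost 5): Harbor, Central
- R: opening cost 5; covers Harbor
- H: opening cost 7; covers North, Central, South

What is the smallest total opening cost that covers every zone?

This is an integer covering problem.
Choose T and H: together they cover North, Harbor, Central, South, Uptown — every zone.
Total opening cost: 9 + 7 = 16.

16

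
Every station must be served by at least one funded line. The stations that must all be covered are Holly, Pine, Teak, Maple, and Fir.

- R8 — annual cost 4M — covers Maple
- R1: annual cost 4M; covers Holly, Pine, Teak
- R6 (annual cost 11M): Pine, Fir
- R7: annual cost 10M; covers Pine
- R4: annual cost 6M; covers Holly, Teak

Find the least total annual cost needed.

Choose R8, R1, and R6: together they cover Holly, Pine, Teak, Maple, Fir — every station.
Total annual cost: 4 + 4 + 11 = 19.
No cover costs less than 19.

19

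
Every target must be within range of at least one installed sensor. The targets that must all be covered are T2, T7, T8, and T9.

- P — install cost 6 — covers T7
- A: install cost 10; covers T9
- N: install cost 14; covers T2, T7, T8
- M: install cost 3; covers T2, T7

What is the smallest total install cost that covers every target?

24

The greedy cost-per-new-target heuristic would pick M, A, and N for 27, but a cheaper cover exists.
Choose A and N: together they cover T2, T7, T8, T9 — every target.
Total install cost: 10 + 14 = 24.
No cover costs less than 24.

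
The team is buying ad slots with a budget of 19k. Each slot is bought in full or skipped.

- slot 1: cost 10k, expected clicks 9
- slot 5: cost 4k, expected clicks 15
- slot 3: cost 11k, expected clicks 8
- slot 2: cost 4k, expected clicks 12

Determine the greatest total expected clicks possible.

36

This is a 0-1 knapsack instance.
slot 5 + slot 3 + slot 2: cost 4 + 11 + 4 = 19 ≤ 19, expected clicks 15 + 8 + 12 = 35.
slot 1 + slot 5 + slot 2: cost 10 + 4 + 4 = 18 ≤ 19, expected clicks 9 + 15 + 12 = 36.
Best is slot 1, slot 5, and slot 2 with total expected clicks 36.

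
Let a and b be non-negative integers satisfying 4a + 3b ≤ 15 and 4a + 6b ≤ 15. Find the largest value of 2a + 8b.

16

The continuous relaxation peaks at (0, 2.5) with value 20.00; rounding to a feasible lattice point costs some objective.
(a,b)=(0,2): 4·0+3·2=6≤15, 4·0+6·2=12≤15, objective 16.
(a,b)=(1,1): 4·1+3·1=7≤15, 4·1+6·1=10≤15, objective 10.
(a,b)=(0,1): 4·0+3·1=3≤15, 4·0+6·1=6≤15, objective 8.
No feasible integer point exceeds 16.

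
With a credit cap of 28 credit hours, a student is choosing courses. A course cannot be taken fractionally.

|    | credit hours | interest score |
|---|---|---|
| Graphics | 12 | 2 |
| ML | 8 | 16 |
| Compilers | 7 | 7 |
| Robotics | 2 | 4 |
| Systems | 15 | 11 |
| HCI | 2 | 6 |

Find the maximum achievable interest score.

37

ML + Robotics + Systems + HCI: credit hours 8 + 2 + 15 + 2 = 27 ≤ 28, interest score 16 + 4 + 11 + 6 = 37.
ML + Systems + HCI: credit hours 8 + 15 + 2 = 25 ≤ 28, interest score 16 + 11 + 6 = 33.
ML + Compilers + Robotics + HCI: credit hours 8 + 7 + 2 + 2 = 19 ≤ 28, interest score 16 + 7 + 4 + 6 = 33.
Best is ML, Robotics, Systems, and HCI with total interest score 37.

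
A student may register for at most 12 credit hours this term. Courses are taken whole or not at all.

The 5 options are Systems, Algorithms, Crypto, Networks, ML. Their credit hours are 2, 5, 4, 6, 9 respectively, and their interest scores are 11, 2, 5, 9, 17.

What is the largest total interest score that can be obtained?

Take Systems and ML: credit hours 2 + 9 = 11 ≤ 12, interest score 11 + 17 = 28.
No other feasible combination does better.

28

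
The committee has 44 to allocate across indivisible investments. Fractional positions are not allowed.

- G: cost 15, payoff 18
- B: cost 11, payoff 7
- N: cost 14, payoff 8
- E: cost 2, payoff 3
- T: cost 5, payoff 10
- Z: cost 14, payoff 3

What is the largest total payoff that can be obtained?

Take G, N, E, and T: cost 15 + 14 + 2 + 5 = 36 ≤ 44, payoff 18 + 8 + 3 + 10 = 39.
No other feasible combination does better.

39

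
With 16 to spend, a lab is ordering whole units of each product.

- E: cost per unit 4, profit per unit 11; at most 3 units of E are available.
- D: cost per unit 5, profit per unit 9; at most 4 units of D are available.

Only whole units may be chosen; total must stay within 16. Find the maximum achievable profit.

33

This is a bounded integer knapsack.
E has the best ratio (11/4); taking only E gives at most 3×11 = 33 (stopped by the supply cap of 3).
Optimal: 3×E: cost 12 ≤ 16, profit 3·11 = 33.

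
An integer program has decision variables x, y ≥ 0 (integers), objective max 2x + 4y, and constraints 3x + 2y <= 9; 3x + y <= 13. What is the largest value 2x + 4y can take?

The continuous relaxation peaks at (0, 4.5) with value 18.00; rounding to a feasible lattice point costs some objective.
(x,y)=(0,4): 3·0+2·4=8≤9, 3·0+1·4=4≤13, objective 16.
(x,y)=(1,3): 3·1+2·3=9≤9, 3·1+1·3=6≤13, objective 14.
(x,y)=(0,3): 3·0+2·3=6≤9, 3·0+1·3=3≤13, objective 12.
Maximum is 16 at (x,y)=(0,4).

16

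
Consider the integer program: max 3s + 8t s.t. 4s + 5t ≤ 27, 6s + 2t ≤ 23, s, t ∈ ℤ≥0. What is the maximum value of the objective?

(s,t)=(0,5) is feasible, giving 40.
(s,t)=(1,4) is feasible, giving 35.
(s,t)=(0,4) is feasible, giving 32.
No feasible integer point exceeds 40.

40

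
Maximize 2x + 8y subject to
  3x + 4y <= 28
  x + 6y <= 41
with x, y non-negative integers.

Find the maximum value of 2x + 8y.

(x,y)=(1,6): 3·1+4·6=27≤28, 1·1+6·6=37≤41, objective 50.
(x,y)=(0,6): 3·0+4·6=24≤28, 1·0+6·6=36≤41, objective 48.
(x,y)=(2,5): 3·2+4·5=26≤28, 1·2+6·5=32≤41, objective 44.
Maximum is 50 at (x,y)=(1,6).

50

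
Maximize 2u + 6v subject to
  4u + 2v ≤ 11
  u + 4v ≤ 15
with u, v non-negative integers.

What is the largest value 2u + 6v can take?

Relaxing integrality, the LP optimum is 23.00 at (u,v) = (1, 3.5), which is not an integer point.
(u,v)=(1,3): 4·1+2·3=10≤11, 1·1+4·3=13≤15, objective 20.
(u,v)=(0,3): 4·0+2·3=6≤11, 1·0+4·3=12≤15, objective 18.
The best lattice point is (1,3), giving 20.

20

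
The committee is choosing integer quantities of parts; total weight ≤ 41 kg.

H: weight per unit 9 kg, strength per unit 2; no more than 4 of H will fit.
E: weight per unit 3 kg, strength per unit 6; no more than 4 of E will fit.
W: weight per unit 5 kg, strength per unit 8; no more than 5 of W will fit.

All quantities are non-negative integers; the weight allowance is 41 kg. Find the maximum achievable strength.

64

This is a bounded integer knapsack.
4×E and 5×W: weight 37 ≤ 41, strength 4·6 + 5·8 = 64.
3×E and 5×W: weight 34 ≤ 41, strength 3·6 + 5·8 = 58.
Best is 64.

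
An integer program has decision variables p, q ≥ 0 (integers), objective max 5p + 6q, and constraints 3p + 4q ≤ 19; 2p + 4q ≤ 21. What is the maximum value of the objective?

Relaxing integrality, the LP optimum is 31.67 at (p,q) = (6.33, 0), which is not an integer point.
(p,q)=(5,1): 3·5+4·1=19≤19, 2·5+4·1=14≤21, objective 31.
(p,q)=(6,0): 3·6+4·0=18≤19, 2·6+4·0=12≤21, objective 30.
(p,q)=(4,1): 3·4+4·1=16≤19, 2·4+4·1=12≤21, objective 26.
Maximum is 31 at (p,q)=(5,1).

31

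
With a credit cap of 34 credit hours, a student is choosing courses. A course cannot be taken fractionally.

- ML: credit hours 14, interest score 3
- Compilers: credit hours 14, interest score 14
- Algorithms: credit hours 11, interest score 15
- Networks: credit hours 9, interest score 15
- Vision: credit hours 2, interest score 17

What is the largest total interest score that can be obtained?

Allowing fractional choices, the relaxed optimum would be about 59.0, but courses are indivisible.
Compilers + Algorithms + Vision: credit hours 14 + 11 + 2 = 27 ≤ 34, interest score 14 + 15 + 17 = 46.
Compilers + Networks + Vision: credit hours 14 + 9 + 2 = 25 ≤ 34, interest score 14 + 15 + 17 = 46.
Algorithms + Networks + Vision: credit hours 11 + 9 + 2 = 22 ≤ 34, interest score 15 + 15 + 17 = 47.
Best is Algorithms, Networks, and Vision with total interest score 47.

47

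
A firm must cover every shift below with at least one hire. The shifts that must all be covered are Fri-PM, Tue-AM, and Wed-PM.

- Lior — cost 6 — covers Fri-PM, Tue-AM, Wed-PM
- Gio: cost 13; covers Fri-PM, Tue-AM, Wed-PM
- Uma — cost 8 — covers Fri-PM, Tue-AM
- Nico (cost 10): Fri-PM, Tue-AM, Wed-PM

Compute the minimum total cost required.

Lior alone covers Fri-PM, Tue-AM, Wed-PM — every shift.
Total cost: 6.

6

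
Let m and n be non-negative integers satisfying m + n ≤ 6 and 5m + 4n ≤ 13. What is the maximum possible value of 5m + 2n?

10

The continuous relaxation peaks at (2.6, 0) with value 13.00; rounding to a feasible lattice point costs some objective.
(m,n)=(2,0): 1·2+1·0=2≤6, 5·2+4·0=10≤13, objective 10.
(m,n)=(1,1): 1·1+1·1=2≤6, 5·1+4·1=9≤13, objective 7.
(m,n)=(1,0): 1·1+1·0=1≤6, 5·1+4·0=5≤13, objective 5.
Maximum is 10 at (m,n)=(2,0).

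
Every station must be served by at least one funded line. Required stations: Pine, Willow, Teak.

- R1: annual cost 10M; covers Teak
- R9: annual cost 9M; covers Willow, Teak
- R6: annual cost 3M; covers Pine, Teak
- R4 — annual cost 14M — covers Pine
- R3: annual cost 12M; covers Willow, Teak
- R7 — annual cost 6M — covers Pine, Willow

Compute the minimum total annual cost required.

9

This is an integer covering problem.
Choose R6 and R7: together they cover Pine, Willow, Teak — every station.
Total annual cost: 3 + 6 = 9.
No cover costs less than 9.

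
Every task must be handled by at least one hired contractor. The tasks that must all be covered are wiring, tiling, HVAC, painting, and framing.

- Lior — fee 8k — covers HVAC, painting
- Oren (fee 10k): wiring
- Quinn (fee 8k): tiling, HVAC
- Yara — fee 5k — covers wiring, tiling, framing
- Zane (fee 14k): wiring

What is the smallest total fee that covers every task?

13

Choose Lior and Yara: together they cover wiring, tiling, HVAC, painting, framing — every task.
Total fee: 8 + 5 = 13.
No cover costs less than 13.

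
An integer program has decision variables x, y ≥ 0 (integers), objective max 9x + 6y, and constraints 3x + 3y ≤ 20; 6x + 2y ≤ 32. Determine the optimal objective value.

(x,y)=(5,1) is feasible, giving 51.
(x,y)=(4,2) is feasible, giving 48.
(x,y)=(3,3) is feasible, giving 45.
The best lattice point is (5,1), giving 51.

51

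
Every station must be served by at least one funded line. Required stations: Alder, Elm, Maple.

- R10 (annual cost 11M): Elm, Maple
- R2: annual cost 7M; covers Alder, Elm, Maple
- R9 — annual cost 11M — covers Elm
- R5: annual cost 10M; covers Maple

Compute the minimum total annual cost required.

R2 alone covers Alder, Elm, Maple — every station.
Total annual cost: 7.
No cover costs less than 7.

7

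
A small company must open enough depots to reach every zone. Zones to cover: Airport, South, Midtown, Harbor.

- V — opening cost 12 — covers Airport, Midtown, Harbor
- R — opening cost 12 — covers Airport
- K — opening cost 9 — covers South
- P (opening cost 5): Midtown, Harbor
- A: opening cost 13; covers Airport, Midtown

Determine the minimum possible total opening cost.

This is an integer covering problem.
The greedy cost-per-new-zone heuristic would pick P, K, and V for 26, but a cheaper cover exists.
Choose V and K: together they cover Airport, South, Midtown, Harbor — every zone.
Total opening cost: 12 + 9 = 21.
No cover costs less than 21.

21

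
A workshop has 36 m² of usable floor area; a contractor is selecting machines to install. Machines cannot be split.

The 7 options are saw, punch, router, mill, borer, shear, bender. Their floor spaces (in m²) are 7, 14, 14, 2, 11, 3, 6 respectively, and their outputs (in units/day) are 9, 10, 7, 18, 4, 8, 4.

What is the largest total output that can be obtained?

49

Allowing fractional choices, the relaxed optimum would be about 51.0, but machines are indivisible.
saw + punch + mill + shear: floor space 7 + 14 + 2 + 3 = 26 ≤ 36, output 9 + 10 + 18 + 8 = 45.
saw + punch + mill + shear + bender: floor space 7 + 14 + 2 + 3 + 6 = 32 ≤ 36, output 9 + 10 + 18 + 8 + 4 = 49.
saw + router + mill + shear + bender: floor space 7 + 14 + 2 + 3 + 6 = 32 ≤ 36, output 9 + 7 + 18 + 8 + 4 = 46.
Best is saw, punch, mill, shear, and bender with total output 49.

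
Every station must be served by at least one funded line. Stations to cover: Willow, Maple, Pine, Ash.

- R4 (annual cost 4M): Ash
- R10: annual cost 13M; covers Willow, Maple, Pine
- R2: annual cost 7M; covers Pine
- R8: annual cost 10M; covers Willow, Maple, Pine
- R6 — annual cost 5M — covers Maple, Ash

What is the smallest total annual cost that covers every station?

The greedy cost-per-new-station heuristic would pick R6 and R8 for 15, but a cheaper cover exists.
Choose R4 and R8: together they cover Willow, Maple, Pine, Ash — every station.
Total annual cost: 4 + 10 = 14.
No cover costs less than 14.

14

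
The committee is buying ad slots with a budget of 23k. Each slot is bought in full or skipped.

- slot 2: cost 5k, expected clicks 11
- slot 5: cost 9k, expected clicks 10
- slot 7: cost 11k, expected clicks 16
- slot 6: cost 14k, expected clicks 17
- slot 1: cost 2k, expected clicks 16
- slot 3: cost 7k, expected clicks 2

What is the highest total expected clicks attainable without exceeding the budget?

44

slot 2 + slot 6 + slot 1: cost 5 + 14 + 2 = 21 ≤ 23, expected clicks 11 + 17 + 16 = 44.
slot 2 + slot 7 + slot 1: cost 5 + 11 + 2 = 18 ≤ 23, expected clicks 11 + 16 + 16 = 43.
slot 5 + slot 7 + slot 1: cost 9 + 11 + 2 = 22 ≤ 23, expected clicks 10 + 16 + 16 = 42.
Best is slot 2, slot 6, and slot 1 with total expected clicks 44.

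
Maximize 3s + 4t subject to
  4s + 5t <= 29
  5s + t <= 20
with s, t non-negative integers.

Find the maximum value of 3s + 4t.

23

Relaxing integrality, the LP optimum is 23.20 at (s,t) = (0, 5.8), which is not an integer point.
(s,t)=(1,5): 4·1+5·5=29≤29, 5·1+1·5=10≤20, objective 23.
(s,t)=(2,4): 4·2+5·4=28≤29, 5·2+1·4=14≤20, objective 22.
(s,t)=(0,5): 4·0+5·5=25≤29, 5·0+1·5=5≤20, objective 20.
No feasible integer point exceeds 23.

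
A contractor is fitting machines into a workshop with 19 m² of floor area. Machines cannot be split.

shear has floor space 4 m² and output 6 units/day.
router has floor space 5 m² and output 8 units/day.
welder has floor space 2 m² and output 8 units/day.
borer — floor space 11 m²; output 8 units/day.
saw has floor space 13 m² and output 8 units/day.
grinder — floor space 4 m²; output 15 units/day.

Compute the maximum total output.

shear + router + welder + grinder: floor space 4 + 5 + 2 + 4 = 15 ≤ 19, output 6 + 8 + 8 + 15 = 37.
router + welder + grinder: floor space 5 + 2 + 4 = 11 ≤ 19, output 8 + 8 + 15 = 31.
Best is shear, router, welder, and grinder with total output 37.

37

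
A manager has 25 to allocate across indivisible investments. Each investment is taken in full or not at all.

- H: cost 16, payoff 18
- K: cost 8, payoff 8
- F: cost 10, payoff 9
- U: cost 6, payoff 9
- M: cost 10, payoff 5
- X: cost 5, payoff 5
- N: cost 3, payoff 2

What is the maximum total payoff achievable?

H + U: cost 16 + 6 = 22 ≤ 25, payoff 18 + 9 = 27.
H + U + N: cost 16 + 6 + 3 = 25 ≤ 25, payoff 18 + 9 + 2 = 29.
Best is H, U, and N with total payoff 29.

29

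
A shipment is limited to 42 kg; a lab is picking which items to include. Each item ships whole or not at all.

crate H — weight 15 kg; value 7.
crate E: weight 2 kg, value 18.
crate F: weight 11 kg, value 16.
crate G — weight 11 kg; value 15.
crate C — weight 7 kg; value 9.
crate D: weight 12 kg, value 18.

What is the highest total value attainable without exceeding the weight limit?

67

Treat it as a binary knapsack problem.
Allowing fractional choices, the relaxed optimum would be about 74.7, but items are indivisible.
crate E + crate F + crate G + crate D: weight 2 + 11 + 11 + 12 = 36 ≤ 42, value 18 + 16 + 15 + 18 = 67.
crate E + crate F + crate C + crate D: weight 2 + 11 + 7 + 12 = 32 ≤ 42, value 18 + 16 + 9 + 18 = 61.
crate E + crate G + crate C + crate D: weight 2 + 11 + 7 + 12 = 32 ≤ 42, value 18 + 15 + 9 + 18 = 60.
Best is crate E, crate F, crate G, and crate D with total value 67.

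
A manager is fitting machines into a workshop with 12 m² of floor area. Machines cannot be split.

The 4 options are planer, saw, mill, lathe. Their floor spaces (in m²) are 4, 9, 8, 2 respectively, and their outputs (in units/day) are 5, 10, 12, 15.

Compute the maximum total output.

27

This is a 0-1 knapsack instance.
planer + lathe: floor space 4 + 2 = 6 ≤ 12, output 5 + 15 = 20.
saw + lathe: floor space 9 + 2 = 11 ≤ 12, output 10 + 15 = 25.
mill + lathe: floor space 8 + 2 = 10 ≤ 12, output 12 + 15 = 27.
Best is mill and lathe with total output 27.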